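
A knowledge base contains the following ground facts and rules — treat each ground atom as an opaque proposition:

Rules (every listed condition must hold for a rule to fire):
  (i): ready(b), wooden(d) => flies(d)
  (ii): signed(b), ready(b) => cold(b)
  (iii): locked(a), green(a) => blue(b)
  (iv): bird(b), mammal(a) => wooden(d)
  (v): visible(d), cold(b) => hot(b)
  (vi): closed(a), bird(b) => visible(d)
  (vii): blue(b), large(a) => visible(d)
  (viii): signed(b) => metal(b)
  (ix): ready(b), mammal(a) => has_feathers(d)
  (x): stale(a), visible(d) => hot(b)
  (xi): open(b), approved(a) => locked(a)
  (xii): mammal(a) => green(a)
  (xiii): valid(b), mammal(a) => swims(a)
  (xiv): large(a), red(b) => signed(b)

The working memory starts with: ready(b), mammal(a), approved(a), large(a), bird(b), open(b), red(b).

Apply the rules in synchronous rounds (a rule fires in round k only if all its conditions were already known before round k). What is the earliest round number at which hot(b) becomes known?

[1] (iv) [bird(b), mammal(a) => wooden(d)]; (ix) [ready(b), mammal(a) => has_feathers(d)]; (xi) [open(b), approved(a) => locked(a)]; (xii) [mammal(a) => green(a)]; (xiv) [large(a), red(b) => signed(b)]. ⇒ new: wooden(d), has_feathers(d), locked(a), green(a), signed(b).
[2] (i) [ready(b), wooden(d) => flies(d)]; (ii) [signed(b), ready(b) => cold(b)]; (iii) [locked(a), green(a) => blue(b)]; (viii) [signed(b) => metal(b)]. ⇒ new: flies(d), cold(b), blue(b), metal(b).
[3] (vii) [blue(b), large(a) => visible(d)]. ⇒ new: visible(d).
[4] (v) [visible(d), cold(b) => hot(b)]. ⇒ new: hot(b).
hot(b) first appears in round 4.

4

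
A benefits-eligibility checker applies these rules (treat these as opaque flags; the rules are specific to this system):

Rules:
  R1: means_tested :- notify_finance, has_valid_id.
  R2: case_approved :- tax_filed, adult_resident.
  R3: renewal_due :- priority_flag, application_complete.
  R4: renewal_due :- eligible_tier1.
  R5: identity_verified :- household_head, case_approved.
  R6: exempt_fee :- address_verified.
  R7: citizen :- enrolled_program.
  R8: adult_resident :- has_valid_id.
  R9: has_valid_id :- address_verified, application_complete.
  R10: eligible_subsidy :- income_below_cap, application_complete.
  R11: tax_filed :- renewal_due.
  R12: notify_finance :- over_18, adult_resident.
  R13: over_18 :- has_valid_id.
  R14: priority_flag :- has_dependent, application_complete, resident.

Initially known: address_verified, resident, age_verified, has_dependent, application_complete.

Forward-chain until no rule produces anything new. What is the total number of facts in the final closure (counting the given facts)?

Round 1: R6 [exempt_fee :- address_verified.]; R9 [has_valid_id :- address_verified, application_complete.]; R14 [priority_flag :- has_dependent, application_complete, resident.]. Adds exempt_fee, has_valid_id, priority_flag.
Round 2: R3 [renewal_due :- priority_flag, application_complete.]; R8 [adult_resident :- has_valid_id.]; R13 [over_18 :- has_valid_id.]. Adds renewal_due, adult_resident, over_18.
Round 3: R11 [tax_filed :- renewal_due.]; R12 [notify_finance :- over_18, adult_resident.]. Adds tax_filed, notify_finance.
Round 4: R1 [means_tested :- notify_finance, has_valid_id.]; R2 [case_approved :- tax_filed, adult_resident.]. Adds means_tested, case_approved.
Closure: {address_verified, adult_resident, age_verified, application_complete, case_approved, exempt_fee, has_dependent, has_valid_id, means_tested, notify_finance, over_18, priority_flag, renewal_due, resident, tax_filed} — 15 facts.

15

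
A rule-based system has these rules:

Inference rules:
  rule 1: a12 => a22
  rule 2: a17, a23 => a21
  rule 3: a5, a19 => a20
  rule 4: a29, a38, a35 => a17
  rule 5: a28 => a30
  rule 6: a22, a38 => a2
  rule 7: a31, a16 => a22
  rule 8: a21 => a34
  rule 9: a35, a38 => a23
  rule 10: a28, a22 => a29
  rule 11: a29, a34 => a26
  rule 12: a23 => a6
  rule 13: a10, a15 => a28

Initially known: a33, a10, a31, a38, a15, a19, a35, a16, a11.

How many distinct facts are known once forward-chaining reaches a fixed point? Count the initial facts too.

20

Round 1: rule 7 [a31, a16 => a22]; rule 9 [a35, a38 => a23]; rule 13 [a10, a15 => a28]. New: a22, a23, a28.
Round 2: rule 5 [a28 => a30]; rule 6 [a22, a38 => a2]; rule 10 [a28, a22 => a29]; rule 12 [a23 => a6]. New: a30, a2, a29, a6.
Round 3: rule 4 [a29, a38, a35 => a17]. New: a17.
Round 4: rule 2 [a17, a23 => a21]. New: a21.
Round 5: rule 8 [a21 => a34]. New: a34.
Round 6: rule 11 [a29, a34 => a26]. New: a26.
Closure: {a10, a11, a15, a16, a17, a19, a2, a21, a22, a23, a26, a28, a29, a30, a31, a33, a34, a35, a38, a6} — 20 facts.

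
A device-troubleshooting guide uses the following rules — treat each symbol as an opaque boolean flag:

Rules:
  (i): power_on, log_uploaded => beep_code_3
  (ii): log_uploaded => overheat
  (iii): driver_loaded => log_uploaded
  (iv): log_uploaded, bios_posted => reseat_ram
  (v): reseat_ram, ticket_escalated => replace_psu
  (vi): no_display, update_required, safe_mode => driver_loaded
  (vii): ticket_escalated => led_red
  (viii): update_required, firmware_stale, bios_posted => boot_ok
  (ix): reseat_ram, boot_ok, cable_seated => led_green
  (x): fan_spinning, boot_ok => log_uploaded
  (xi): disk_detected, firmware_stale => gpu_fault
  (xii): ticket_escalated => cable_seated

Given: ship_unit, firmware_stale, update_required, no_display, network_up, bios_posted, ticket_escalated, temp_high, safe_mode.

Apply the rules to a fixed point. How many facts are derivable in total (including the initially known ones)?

[1] (vi) [no_display, update_required, safe_mode => driver_loaded]; (vii) [ticket_escalated => led_red]; (viii) [update_required, firmware_stale, bios_posted => boot_ok]; (xii) [ticket_escalated => cable_seated]. ⇒ new: driver_loaded, led_red, boot_ok, cable_seated.
[2] (iii) [driver_loaded => log_uploaded]. ⇒ new: log_uploaded.
[3] (ii) [log_uploaded => overheat]; (iv) [log_uploaded, bios_posted => reseat_ram]. ⇒ new: overheat, reseat_ram.
[4] (v) [reseat_ram, ticket_escalated => replace_psu]; (ix) [reseat_ram, boot_ok, cable_seated => led_green]. ⇒ new: replace_psu, led_green.
Closure: {bios_posted, boot_ok, cable_seated, driver_loaded, firmware_stale, led_green, led_red, log_uploaded, network_up, no_display, overheat, replace_psu, reseat_ram, safe_mode, ship_unit, temp_high, ticket_escalated, update_required} — 18 facts.

18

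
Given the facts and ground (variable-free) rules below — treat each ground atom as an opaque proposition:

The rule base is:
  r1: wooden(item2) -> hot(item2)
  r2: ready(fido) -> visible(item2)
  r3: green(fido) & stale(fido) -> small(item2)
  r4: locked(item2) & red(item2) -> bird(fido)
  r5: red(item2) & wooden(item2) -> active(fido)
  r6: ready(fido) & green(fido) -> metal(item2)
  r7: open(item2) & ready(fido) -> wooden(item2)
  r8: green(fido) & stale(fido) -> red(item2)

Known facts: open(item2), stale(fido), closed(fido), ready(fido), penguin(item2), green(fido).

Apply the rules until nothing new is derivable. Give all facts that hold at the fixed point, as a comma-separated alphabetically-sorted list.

[1] r2 [ready(fido) -> visible(item2)]; r3 [green(fido) & stale(fido) -> small(item2)]; r6 [ready(fido) & green(fido) -> metal(item2)]; r7 [open(item2) & ready(fido) -> wooden(item2)]; r8 [green(fido) & stale(fido) -> red(item2)]. ⇒ new: visible(item2), small(item2), metal(item2), wooden(item2), red(item2).
[2] r1 [wooden(item2) -> hot(item2)]; r5 [red(item2) & wooden(item2) -> active(fido)]. ⇒ new: hot(item2), active(fido).

active(fido), closed(fido), green(fido), hot(item2), metal(item2), open(item2), penguin(item2), ready(fido), red(item2), small(item2), stale(fido), visible(item2), wooden(item2)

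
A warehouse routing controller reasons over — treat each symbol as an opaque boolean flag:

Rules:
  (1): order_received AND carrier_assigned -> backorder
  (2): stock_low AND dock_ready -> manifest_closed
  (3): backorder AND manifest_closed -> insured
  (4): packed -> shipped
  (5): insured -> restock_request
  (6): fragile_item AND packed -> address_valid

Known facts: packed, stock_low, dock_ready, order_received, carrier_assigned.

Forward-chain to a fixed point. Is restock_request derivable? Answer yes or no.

Round 1: (1) [order_received AND carrier_assigned -> backorder]; (2) [stock_low AND dock_ready -> manifest_closed]; (4) [packed -> shipped]. New: backorder, manifest_closed, shipped.
Round 2: (3) [backorder AND manifest_closed -> insured]. New: insured.
Round 3: (5) [insured -> restock_request]. New: restock_request.
restock_request appears in round 3, so it is derivable.

yes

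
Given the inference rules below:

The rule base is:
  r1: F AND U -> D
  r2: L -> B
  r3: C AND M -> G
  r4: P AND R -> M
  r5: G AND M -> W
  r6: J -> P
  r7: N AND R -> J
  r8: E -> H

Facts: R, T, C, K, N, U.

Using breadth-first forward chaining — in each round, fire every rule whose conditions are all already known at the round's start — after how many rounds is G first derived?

4

Round 1 — r7, derive J.
Round 2 — r6, derive P.
Round 3 — r4, derive M.
Round 4 — r3, derive G.
G first appears in round 4.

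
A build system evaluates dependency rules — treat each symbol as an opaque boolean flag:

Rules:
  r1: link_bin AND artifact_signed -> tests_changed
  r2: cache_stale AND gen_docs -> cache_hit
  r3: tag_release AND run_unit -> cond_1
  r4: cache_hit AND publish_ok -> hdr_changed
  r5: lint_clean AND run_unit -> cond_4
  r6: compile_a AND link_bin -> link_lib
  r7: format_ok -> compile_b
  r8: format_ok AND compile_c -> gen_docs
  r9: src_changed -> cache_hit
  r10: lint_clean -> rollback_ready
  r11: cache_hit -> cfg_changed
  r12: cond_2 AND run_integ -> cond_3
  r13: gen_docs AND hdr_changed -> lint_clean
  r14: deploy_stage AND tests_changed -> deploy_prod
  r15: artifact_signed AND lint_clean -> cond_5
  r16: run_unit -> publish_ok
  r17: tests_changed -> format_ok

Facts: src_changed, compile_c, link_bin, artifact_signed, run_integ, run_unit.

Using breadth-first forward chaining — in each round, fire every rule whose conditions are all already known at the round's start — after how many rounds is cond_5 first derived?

5

Round 1 fires r1, r9, r16, giving tests_changed, cache_hit, publish_ok.
Round 2 fires r4, r11, r17, giving hdr_changed, cfg_changed, format_ok.
Round 3 fires r7, r8, giving compile_b, gen_docs.
Round 4 fires r13, giving lint_clean.
Round 5 fires r5, r10, r15, giving cond_4, rollback_ready, cond_5.
cond_5 first appears in round 5.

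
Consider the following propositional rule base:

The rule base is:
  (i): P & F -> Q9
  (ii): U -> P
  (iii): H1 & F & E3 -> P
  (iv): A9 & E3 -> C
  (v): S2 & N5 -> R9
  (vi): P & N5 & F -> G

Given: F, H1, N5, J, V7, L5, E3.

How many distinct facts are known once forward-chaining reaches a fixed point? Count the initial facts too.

10

Round 1: (iii) [H1 & F & E3 -> P]. Adds P.
Round 2: (i) [P & F -> Q9]; (vi) [P & N5 & F -> G]. Adds Q9, G.
Closure: {E3, F, G, H1, J, L5, N5, P, Q9, V7} — 10 facts.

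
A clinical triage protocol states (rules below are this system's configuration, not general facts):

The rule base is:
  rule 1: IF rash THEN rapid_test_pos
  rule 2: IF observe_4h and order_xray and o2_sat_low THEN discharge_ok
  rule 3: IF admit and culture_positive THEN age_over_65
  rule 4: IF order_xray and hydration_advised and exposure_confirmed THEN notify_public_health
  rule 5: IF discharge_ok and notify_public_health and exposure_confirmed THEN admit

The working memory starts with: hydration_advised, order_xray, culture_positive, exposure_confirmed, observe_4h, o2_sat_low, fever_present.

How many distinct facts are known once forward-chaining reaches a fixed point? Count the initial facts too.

Round 1 — rule 2, rule 4, derive discharge_ok, notify_public_health.
Round 2 — rule 5, derive admit.
Round 3 — rule 3, derive age_over_65.
Closure: {admit, age_over_65, culture_positive, discharge_ok, exposure_confirmed, fever_present, hydration_advised, notify_public_health, o2_sat_low, observe_4h, order_xray} — 11 facts.

11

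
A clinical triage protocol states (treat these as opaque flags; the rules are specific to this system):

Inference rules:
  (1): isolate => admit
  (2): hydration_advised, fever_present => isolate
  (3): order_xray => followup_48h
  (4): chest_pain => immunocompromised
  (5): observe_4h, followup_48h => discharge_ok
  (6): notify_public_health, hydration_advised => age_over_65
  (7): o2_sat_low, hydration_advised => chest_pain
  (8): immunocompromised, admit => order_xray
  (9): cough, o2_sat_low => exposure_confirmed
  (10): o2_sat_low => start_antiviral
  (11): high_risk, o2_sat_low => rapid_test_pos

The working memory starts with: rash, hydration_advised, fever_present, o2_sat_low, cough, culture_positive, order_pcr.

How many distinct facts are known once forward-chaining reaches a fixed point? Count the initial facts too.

[1] (2) [hydration_advised, fever_present => isolate]; (7) [o2_sat_low, hydration_advised => chest_pain]; (9) [cough, o2_sat_low => exposure_confirmed]; (10) [o2_sat_low => start_antiviral]. ⇒ new: isolate, chest_pain, exposure_confirmed, start_antiviral.
[2] (1) [isolate => admit]; (4) [chest_pain => immunocompromised]. ⇒ new: admit, immunocompromised.
[3] (8) [immunocompromised, admit => order_xray]. ⇒ new: order_xray.
[4] (3) [order_xray => followup_48h]. ⇒ new: followup_48h.
Closure: {admit, chest_pain, cough, culture_positive, exposure_confirmed, fever_present, followup_48h, hydration_advised, immunocompromised, isolate, o2_sat_low, order_pcr, order_xray, rash, start_antiviral} — 15 facts.

15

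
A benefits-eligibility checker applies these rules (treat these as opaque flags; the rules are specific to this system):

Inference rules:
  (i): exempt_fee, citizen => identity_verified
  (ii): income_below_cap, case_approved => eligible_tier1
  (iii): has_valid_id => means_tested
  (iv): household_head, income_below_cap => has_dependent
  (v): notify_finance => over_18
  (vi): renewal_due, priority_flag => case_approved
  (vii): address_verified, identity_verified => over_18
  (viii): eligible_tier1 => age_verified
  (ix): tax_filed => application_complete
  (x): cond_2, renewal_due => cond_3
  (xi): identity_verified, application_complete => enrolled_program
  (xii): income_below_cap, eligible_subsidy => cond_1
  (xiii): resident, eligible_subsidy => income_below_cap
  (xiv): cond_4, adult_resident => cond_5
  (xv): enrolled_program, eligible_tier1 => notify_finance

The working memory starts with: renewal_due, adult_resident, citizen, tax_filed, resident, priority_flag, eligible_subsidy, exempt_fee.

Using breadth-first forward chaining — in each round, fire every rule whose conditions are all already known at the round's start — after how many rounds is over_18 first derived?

4

Round 1: (i) [exempt_fee, citizen => identity_verified]; (vi) [renewal_due, priority_flag => case_approved]; (ix) [tax_filed => application_complete]; (xiii) [resident, eligible_subsidy => income_below_cap]. New: identity_verified, case_approved, application_complete, income_below_cap.
Round 2: (ii) [income_below_cap, case_approved => eligible_tier1]; (xi) [identity_verified, application_complete => enrolled_program]; (xii) [income_below_cap, eligible_subsidy => cond_1]. New: eligible_tier1, enrolled_program, cond_1.
Round 3: (viii) [eligible_tier1 => age_verified]; (xv) [enrolled_program, eligible_tier1 => notify_finance]. New: age_verified, notify_finance.
Round 4: (v) [notify_finance => over_18]. New: over_18.
over_18 first appears in round 4.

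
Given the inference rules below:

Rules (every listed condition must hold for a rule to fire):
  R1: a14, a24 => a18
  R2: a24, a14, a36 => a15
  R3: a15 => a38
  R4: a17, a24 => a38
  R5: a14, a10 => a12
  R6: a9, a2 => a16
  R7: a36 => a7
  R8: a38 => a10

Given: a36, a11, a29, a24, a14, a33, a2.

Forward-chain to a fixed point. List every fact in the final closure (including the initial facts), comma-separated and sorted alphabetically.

a10, a11, a12, a14, a15, a18, a2, a24, a29, a33, a36, a38, a7

[1] R1 [a14, a24 => a18]; R2 [a24, a14, a36 => a15]; R7 [a36 => a7]. ⇒ new: a18, a15, a7.
[2] R3 [a15 => a38]. ⇒ new: a38.
[3] R8 [a38 => a10]. ⇒ new: a10.
[4] R5 [a14, a10 => a12]. ⇒ new: a12.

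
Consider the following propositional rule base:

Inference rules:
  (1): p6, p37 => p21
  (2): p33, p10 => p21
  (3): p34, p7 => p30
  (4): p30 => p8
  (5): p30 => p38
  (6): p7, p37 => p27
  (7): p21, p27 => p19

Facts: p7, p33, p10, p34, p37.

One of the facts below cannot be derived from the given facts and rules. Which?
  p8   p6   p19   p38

p6

[1] (2) [p33, p10 => p21]; (3) [p34, p7 => p30]; (6) [p7, p37 => p27]. ⇒ new: p21, p30, p27.
[2] (4) [p30 => p8]; (5) [p30 => p38]; (7) [p21, p27 => p19]. ⇒ new: p8, p38, p19.
Derived: p38 (round 2), p19 (round 2), p8 (round 2). p6 never appears in any round.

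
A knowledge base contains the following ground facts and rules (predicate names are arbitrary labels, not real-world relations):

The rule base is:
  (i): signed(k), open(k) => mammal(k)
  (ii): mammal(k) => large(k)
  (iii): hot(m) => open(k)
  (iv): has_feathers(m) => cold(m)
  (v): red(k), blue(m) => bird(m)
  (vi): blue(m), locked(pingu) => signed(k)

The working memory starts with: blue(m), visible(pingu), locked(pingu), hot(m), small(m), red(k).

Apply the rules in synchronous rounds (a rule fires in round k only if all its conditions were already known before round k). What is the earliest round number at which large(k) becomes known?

3

Round 1 fires (iii), (v), (vi), giving open(k), bird(m), signed(k).
Round 2 fires (i), giving mammal(k).
Round 3 fires (ii), giving large(k).
large(k) first appears in round 3.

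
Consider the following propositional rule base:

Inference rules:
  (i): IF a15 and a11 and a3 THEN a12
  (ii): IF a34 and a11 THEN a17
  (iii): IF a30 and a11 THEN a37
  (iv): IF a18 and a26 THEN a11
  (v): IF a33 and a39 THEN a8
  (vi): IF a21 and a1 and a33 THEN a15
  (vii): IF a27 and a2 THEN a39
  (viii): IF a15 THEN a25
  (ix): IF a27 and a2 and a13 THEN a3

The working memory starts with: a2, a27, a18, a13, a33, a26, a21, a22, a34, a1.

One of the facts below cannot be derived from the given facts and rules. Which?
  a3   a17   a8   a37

a37

Round 1 — (iv), (vi), (vii), (ix), derive a11, a15, a39, a3.
Round 2 — (i), (ii), (v), (viii), derive a12, a17, a8, a25.
Derived: a8 (round 2), a17 (round 2), a3 (round 1). a37 never appears in any round.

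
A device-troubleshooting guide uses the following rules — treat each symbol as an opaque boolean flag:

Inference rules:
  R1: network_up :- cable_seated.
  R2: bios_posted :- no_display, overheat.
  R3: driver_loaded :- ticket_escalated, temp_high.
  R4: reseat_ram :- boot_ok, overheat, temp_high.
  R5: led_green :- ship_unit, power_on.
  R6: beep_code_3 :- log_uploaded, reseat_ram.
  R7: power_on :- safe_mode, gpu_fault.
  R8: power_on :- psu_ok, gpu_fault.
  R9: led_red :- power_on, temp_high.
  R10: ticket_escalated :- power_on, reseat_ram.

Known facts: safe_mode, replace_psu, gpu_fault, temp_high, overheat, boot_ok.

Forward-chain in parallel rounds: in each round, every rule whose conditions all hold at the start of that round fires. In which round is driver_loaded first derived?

3

[1] R4 [reseat_ram :- boot_ok, overheat, temp_high.]; R7 [power_on :- safe_mode, gpu_fault.]. ⇒ new: reseat_ram, power_on.
[2] R9 [led_red :- power_on, temp_high.]; R10 [ticket_escalated :- power_on, reseat_ram.]. ⇒ new: led_red, ticket_escalated.
[3] R3 [driver_loaded :- ticket_escalated, temp_high.]. ⇒ new: driver_loaded.
driver_loaded first appears in round 3.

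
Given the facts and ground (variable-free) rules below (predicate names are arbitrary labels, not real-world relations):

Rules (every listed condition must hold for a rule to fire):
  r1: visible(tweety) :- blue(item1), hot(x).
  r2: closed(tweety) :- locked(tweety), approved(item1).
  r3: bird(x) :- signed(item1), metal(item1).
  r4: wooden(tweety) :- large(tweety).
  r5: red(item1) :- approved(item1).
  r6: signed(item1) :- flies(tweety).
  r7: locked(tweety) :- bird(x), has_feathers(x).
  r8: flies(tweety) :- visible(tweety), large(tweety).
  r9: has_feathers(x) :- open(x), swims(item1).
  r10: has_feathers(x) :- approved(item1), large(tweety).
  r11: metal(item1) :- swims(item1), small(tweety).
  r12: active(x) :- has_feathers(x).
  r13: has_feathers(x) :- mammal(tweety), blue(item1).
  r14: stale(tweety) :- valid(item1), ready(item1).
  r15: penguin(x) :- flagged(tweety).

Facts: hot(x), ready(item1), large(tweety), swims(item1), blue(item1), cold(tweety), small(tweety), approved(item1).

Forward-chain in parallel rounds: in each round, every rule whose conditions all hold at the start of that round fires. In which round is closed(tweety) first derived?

Round 1: r1 [visible(tweety) :- blue(item1), hot(x).]; r4 [wooden(tweety) :- large(tweety).]; r5 [red(item1) :- approved(item1).]; r10 [has_feathers(x) :- approved(item1), large(tweety).]; r11 [metal(item1) :- swims(item1), small(tweety).]. Adds visible(tweety), wooden(tweety), red(item1), has_feathers(x), metal(item1).
Round 2: r8 [flies(tweety) :- visible(tweety), large(tweety).]; r12 [active(x) :- has_feathers(x).]. Adds flies(tweety), active(x).
Round 3: r6 [signed(item1) :- flies(tweety).]. Adds signed(item1).
Round 4: r3 [bird(x) :- signed(item1), metal(item1).]. Adds bird(x).
Round 5: r7 [locked(tweety) :- bird(x), has_feathers(x).]. Adds locked(tweety).
Round 6: r2 [closed(tweety) :- locked(tweety), approved(item1).]. Adds closed(tweety).
closed(tweety) first appears in round 6.

6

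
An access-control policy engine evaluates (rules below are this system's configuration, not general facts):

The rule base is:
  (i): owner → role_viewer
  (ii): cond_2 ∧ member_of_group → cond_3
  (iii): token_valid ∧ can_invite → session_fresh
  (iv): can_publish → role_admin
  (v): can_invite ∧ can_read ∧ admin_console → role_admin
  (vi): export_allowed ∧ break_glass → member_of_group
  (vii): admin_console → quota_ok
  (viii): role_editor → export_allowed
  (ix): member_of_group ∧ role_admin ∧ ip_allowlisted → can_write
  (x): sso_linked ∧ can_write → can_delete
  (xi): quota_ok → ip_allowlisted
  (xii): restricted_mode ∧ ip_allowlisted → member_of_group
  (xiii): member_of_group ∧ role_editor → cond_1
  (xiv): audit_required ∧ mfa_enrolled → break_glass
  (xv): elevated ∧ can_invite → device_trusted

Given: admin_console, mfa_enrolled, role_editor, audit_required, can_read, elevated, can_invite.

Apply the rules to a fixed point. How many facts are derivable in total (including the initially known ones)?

Round 1 — (v), (vii), (viii), (xiv), (xv), derive role_admin, quota_ok, export_allowed, break_glass, device_trusted.
Round 2 — (vi), (xi), derive member_of_group, ip_allowlisted.
Round 3 — (ix), (xiii), derive can_write, cond_1.
Closure: {admin_console, audit_required, break_glass, can_invite, can_read, can_write, cond_1, device_trusted, elevated, export_allowed, ip_allowlisted, member_of_group, mfa_enrolled, quota_ok, role_admin, role_editor} — 16 facts.

16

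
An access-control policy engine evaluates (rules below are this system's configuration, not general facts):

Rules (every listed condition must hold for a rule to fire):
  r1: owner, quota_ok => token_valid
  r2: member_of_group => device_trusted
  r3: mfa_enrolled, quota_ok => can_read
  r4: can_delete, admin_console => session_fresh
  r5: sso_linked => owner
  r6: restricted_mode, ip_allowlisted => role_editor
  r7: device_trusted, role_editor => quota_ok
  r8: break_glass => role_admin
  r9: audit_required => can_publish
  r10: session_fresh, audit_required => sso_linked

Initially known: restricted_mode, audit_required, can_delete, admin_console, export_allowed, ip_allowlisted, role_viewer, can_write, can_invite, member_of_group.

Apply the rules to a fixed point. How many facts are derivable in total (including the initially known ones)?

Round 1: r2 [member_of_group => device_trusted]; r4 [can_delete, admin_console => session_fresh]; r6 [restricted_mode, ip_allowlisted => role_editor]; r9 [audit_required => can_publish]. New: device_trusted, session_fresh, role_editor, can_publish.
Round 2: r7 [device_trusted, role_editor => quota_ok]; r10 [session_fresh, audit_required => sso_linked]. New: quota_ok, sso_linked.
Round 3: r5 [sso_linked => owner]. New: owner.
Round 4: r1 [owner, quota_ok => token_valid]. New: token_valid.
Closure: {admin_console, audit_required, can_delete, can_invite, can_publish, can_write, device_trusted, export_allowed, ip_allowlisted, member_of_group, owner, quota_ok, restricted_mode, role_editor, role_viewer, session_fresh, sso_linked, token_valid} — 18 facts.

18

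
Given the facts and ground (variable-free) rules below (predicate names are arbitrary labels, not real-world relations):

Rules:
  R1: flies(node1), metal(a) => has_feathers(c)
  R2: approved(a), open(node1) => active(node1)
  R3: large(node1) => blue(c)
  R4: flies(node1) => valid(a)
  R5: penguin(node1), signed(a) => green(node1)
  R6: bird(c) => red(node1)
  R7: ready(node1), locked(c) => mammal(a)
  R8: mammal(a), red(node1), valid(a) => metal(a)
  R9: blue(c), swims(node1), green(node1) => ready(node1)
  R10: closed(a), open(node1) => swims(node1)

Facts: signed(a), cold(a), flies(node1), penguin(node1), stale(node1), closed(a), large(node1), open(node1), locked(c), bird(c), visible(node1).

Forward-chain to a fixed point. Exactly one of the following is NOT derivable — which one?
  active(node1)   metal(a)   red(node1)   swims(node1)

Round 1: R3 [large(node1) => blue(c)]; R4 [flies(node1) => valid(a)]; R5 [penguin(node1), signed(a) => green(node1)]; R6 [bird(c) => red(node1)]; R10 [closed(a), open(node1) => swims(node1)]. Adds blue(c), valid(a), green(node1), red(node1), swims(node1).
Round 2: R9 [blue(c), swims(node1), green(node1) => ready(node1)]. Adds ready(node1).
Round 3: R7 [ready(node1), locked(c) => mammal(a)]. Adds mammal(a).
Round 4: R8 [mammal(a), red(node1), valid(a) => metal(a)]. Adds metal(a).
Round 5: R1 [flies(node1), metal(a) => has_feathers(c)]. Adds has_feathers(c).
Derived: metal(a) (round 4), red(node1) (round 1), swims(node1) (round 1). active(node1) never appears in any round.

active(node1)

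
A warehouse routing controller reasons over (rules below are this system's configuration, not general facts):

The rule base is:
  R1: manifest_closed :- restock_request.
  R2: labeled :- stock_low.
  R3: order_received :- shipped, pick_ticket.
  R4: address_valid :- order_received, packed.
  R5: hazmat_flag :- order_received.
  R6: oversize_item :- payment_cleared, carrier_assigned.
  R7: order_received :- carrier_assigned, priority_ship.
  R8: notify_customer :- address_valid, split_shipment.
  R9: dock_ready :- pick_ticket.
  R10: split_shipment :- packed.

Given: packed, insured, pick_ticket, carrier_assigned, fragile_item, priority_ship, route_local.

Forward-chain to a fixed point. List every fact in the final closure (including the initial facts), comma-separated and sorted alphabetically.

address_valid, carrier_assigned, dock_ready, fragile_item, hazmat_flag, insured, notify_customer, order_received, packed, pick_ticket, priority_ship, route_local, split_shipment

Round 1: R7 [order_received :- carrier_assigned, priority_ship.]; R9 [dock_ready :- pick_ticket.]; R10 [split_shipment :- packed.]. Adds order_received, dock_ready, split_shipment.
Round 2: R4 [address_valid :- order_received, packed.]; R5 [hazmat_flag :- order_received.]. Adds address_valid, hazmat_flag.
Round 3: R8 [notify_customer :- address_valid, split_shipment.]. Adds notify_customer.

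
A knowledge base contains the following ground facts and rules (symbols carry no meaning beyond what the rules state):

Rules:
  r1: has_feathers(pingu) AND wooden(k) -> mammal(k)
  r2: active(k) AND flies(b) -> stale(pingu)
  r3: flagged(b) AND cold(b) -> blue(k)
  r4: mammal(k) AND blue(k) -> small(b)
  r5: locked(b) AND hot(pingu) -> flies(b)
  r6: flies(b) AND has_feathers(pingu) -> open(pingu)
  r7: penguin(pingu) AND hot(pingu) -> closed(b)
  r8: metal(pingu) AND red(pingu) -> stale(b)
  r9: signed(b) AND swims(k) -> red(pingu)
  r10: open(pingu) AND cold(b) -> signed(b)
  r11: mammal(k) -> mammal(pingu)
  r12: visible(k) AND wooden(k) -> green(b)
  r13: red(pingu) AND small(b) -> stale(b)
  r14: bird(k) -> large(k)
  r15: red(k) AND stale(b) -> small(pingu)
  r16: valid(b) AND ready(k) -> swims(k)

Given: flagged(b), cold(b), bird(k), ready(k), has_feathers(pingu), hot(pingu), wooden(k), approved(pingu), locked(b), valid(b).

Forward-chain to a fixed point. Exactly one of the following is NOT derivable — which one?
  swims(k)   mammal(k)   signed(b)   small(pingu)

small(pingu)

Round 1: r1 [has_feathers(pingu) AND wooden(k) -> mammal(k)]; r3 [flagged(b) AND cold(b) -> blue(k)]; r5 [locked(b) AND hot(pingu) -> flies(b)]; r14 [bird(k) -> large(k)]; r16 [valid(b) AND ready(k) -> swims(k)]. Adds mammal(k), blue(k), flies(b), large(k), swims(k).
Round 2: r4 [mammal(k) AND blue(k) -> small(b)]; r6 [flies(b) AND has_feathers(pingu) -> open(pingu)]; r11 [mammal(k) -> mammal(pingu)]. Adds small(b), open(pingu), mammal(pingu).
Round 3: r10 [open(pingu) AND cold(b) -> signed(b)]. Adds signed(b).
Round 4: r9 [signed(b) AND swims(k) -> red(pingu)]. Adds red(pingu).
Round 5: r13 [red(pingu) AND small(b) -> stale(b)]. Adds stale(b).
Derived: swims(k) (round 1), mammal(k) (round 1), signed(b) (round 3). small(pingu) never appears in any round.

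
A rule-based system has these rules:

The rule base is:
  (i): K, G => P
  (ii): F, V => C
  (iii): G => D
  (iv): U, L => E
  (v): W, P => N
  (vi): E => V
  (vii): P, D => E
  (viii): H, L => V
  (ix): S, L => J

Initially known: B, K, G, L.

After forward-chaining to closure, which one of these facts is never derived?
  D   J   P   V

J

[1] (i) [K, G => P]; (iii) [G => D]. ⇒ new: P, D.
[2] (vii) [P, D => E]. ⇒ new: E.
[3] (vi) [E => V]. ⇒ new: V.
Derived: V (round 3), P (round 1), D (round 1). J never appears in any round.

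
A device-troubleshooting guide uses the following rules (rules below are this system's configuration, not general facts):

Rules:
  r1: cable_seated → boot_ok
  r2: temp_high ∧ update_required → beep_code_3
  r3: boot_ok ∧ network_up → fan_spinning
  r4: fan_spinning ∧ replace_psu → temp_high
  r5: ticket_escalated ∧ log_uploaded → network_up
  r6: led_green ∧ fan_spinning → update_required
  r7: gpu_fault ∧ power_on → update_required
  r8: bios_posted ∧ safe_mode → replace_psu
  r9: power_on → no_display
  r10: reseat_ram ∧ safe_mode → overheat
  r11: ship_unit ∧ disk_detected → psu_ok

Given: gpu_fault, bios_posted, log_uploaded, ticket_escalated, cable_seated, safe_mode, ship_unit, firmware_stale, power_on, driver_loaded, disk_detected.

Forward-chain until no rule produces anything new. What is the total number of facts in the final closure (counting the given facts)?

20

Round 1 — r1, r5, r7, r8, r9, r11, derive boot_ok, network_up, update_required, replace_psu, no_display, psu_ok.
Round 2 — r3, derive fan_spinning.
Round 3 — r4, derive temp_high.
Round 4 — r2, derive beep_code_3.
Closure: {beep_code_3, bios_posted, boot_ok, cable_seated, disk_detected, driver_loaded, fan_spinning, firmware_stale, gpu_fault, log_uploaded, network_up, no_display, power_on, psu_ok, replace_psu, safe_mode, ship_unit, temp_high, ticket_escalated, update_required} — 20 facts.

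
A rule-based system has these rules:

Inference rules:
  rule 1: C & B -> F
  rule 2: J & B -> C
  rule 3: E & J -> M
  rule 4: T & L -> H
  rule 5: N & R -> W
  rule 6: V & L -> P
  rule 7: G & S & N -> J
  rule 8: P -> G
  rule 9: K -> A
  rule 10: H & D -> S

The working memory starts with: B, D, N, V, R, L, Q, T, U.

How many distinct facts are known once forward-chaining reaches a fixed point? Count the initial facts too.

17

[1] rule 4 [T & L -> H]; rule 5 [N & R -> W]; rule 6 [V & L -> P]. ⇒ new: H, W, P.
[2] rule 8 [P -> G]; rule 10 [H & D -> S]. ⇒ new: G, S.
[3] rule 7 [G & S & N -> J]. ⇒ new: J.
[4] rule 2 [J & B -> C]. ⇒ new: C.
[5] rule 1 [C & B -> F]. ⇒ new: F.
Closure: {B, C, D, F, G, H, J, L, N, P, Q, R, S, T, U, V, W} — 17 facts.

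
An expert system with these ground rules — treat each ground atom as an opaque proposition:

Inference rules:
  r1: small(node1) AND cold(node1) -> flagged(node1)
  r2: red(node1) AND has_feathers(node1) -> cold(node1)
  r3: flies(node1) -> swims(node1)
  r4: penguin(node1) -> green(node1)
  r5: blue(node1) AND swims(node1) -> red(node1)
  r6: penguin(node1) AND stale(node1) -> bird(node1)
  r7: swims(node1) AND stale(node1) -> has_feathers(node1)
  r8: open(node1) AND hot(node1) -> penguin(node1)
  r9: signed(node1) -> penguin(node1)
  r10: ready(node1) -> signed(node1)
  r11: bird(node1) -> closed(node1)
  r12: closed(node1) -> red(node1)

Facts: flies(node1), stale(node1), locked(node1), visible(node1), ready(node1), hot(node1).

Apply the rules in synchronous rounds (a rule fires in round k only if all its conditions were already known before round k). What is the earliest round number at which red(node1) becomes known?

Round 1: r3 [flies(node1) -> swims(node1)]; r10 [ready(node1) -> signed(node1)]. Adds swims(node1), signed(node1).
Round 2: r7 [swims(node1) AND stale(node1) -> has_feathers(node1)]; r9 [signed(node1) -> penguin(node1)]. Adds has_feathers(node1), penguin(node1).
Round 3: r4 [penguin(node1) -> green(node1)]; r6 [penguin(node1) AND stale(node1) -> bird(node1)]. Adds green(node1), bird(node1).
Round 4: r11 [bird(node1) -> closed(node1)]. Adds closed(node1).
Round 5: r12 [closed(node1) -> red(node1)]. Adds red(node1).
red(node1) first appears in round 5.

5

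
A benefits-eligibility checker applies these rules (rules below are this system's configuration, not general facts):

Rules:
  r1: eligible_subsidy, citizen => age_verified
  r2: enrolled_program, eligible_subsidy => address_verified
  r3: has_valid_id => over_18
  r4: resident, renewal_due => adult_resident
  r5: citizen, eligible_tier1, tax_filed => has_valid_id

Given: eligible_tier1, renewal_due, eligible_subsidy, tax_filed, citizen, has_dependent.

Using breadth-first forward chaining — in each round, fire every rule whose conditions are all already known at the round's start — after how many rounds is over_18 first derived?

Round 1: r1 [eligible_subsidy, citizen => age_verified]; r5 [citizen, eligible_tier1, tax_filed => has_valid_id]. New: age_verified, has_valid_id.
Round 2: r3 [has_valid_id => over_18]. New: over_18.
over_18 first appears in round 2.

2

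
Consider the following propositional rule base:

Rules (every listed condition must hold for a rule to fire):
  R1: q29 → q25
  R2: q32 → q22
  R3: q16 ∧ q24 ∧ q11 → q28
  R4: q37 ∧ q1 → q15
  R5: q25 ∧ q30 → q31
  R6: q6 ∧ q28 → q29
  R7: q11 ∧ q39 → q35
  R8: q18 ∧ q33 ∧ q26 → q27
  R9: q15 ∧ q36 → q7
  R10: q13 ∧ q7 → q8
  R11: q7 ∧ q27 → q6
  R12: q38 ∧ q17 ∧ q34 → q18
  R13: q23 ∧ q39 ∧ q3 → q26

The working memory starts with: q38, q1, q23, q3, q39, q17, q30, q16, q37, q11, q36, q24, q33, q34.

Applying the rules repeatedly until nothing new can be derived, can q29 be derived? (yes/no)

yes

Round 1 fires R3, R4, R7, R12, R13, giving q28, q15, q35, q18, q26.
Round 2 fires R8, R9, giving q27, q7.
Round 3 fires R11, giving q6.
Round 4 fires R6, giving q29.
Round 5 fires R1, giving q25.
Round 6 fires R5, giving q31.
q29 appears in round 4, so it is derivable.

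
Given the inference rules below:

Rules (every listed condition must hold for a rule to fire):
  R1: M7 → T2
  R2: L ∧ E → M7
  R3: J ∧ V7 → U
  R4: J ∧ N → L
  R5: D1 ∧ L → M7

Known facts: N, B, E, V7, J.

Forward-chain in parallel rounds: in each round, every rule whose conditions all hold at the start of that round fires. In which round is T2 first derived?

Round 1 — R3, R4, derive U, L.
Round 2 — R2, derive M7.
Round 3 — R1, derive T2.
T2 first appears in round 3.

3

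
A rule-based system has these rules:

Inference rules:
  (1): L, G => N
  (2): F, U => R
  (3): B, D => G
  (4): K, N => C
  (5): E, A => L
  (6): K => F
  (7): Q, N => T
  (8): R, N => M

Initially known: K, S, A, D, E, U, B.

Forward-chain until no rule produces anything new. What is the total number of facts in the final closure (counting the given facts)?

14

Round 1 — (3), (5), (6), derive G, L, F.
Round 2 — (1), (2), derive N, R.
Round 3 — (4), (8), derive C, M.
Closure: {A, B, C, D, E, F, G, K, L, M, N, R, S, U} — 14 facts.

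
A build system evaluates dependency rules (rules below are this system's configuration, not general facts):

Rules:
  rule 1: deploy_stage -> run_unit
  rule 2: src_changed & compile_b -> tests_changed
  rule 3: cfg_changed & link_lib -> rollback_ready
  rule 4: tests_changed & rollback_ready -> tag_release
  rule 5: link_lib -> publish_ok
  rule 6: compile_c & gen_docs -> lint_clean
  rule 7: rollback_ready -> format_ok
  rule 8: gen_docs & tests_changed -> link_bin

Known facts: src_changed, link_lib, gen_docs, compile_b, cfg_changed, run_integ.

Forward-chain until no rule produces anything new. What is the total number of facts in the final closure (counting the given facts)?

Round 1 fires rule 2, rule 3, rule 5, giving tests_changed, rollback_ready, publish_ok.
Round 2 fires rule 4, rule 7, rule 8, giving tag_release, format_ok, link_bin.
Closure: {cfg_changed, compile_b, format_ok, gen_docs, link_bin, link_lib, publish_ok, rollback_ready, run_integ, src_changed, tag_release, tests_changed} — 12 facts.

12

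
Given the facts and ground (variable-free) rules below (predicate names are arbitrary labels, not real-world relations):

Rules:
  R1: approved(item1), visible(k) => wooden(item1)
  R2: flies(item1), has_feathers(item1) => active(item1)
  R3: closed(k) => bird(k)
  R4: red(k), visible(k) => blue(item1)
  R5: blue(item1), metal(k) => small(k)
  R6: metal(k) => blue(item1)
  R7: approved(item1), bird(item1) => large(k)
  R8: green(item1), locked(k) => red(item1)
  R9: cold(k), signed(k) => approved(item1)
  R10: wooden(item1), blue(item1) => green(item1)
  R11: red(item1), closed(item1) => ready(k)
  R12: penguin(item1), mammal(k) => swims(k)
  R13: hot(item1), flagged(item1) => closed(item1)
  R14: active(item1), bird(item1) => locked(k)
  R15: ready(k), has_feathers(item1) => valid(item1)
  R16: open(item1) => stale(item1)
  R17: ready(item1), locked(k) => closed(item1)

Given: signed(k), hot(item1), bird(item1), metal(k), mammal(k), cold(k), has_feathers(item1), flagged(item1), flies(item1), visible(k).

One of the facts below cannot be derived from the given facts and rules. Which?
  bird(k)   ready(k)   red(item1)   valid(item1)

Round 1 fires R2, R6, R9, R13, giving active(item1), blue(item1), approved(item1), closed(item1).
Round 2 fires R1, R5, R7, R14, giving wooden(item1), small(k), large(k), locked(k).
Round 3 fires R10, giving green(item1).
Round 4 fires R8, giving red(item1).
Round 5 fires R11, giving ready(k).
Round 6 fires R15, giving valid(item1).
Derived: ready(k) (round 5), valid(item1) (round 6), red(item1) (round 4). bird(k) never appears in any round.

bird(k)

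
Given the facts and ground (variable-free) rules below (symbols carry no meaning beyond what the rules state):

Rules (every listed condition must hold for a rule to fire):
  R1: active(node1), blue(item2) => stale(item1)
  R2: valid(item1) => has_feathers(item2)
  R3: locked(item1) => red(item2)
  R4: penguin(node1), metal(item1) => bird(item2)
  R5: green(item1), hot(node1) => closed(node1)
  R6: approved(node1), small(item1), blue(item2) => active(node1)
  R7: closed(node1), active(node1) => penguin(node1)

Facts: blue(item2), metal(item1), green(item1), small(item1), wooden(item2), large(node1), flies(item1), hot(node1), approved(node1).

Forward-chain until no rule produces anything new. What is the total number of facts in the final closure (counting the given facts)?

Round 1 — R5, R6, derive closed(node1), active(node1).
Round 2 — R1, R7, derive stale(item1), penguin(node1).
Round 3 — R4, derive bird(item2).
Closure: {active(node1), approved(node1), bird(item2), blue(item2), closed(node1), flies(item1), green(item1), hot(node1), large(node1), metal(item1), penguin(node1), small(item1), stale(item1), wooden(item2)} — 14 facts.

14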